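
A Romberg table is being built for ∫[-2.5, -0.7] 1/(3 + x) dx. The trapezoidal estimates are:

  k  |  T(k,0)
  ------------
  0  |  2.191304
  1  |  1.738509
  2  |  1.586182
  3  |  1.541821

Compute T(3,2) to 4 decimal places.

1.5265

Richardson extrapolation on the trapezoidal column (denominator 4−1=3):
T(2,1) = 1.586182 + (1.586182 − 1.738509)/3 = 1.535406
T(3,1) = 1.541821 + (1.541821 − 1.586182)/3 = 1.527034
T(3,2) = (16·1.527034 − 1.535406) / 15 = 1.526476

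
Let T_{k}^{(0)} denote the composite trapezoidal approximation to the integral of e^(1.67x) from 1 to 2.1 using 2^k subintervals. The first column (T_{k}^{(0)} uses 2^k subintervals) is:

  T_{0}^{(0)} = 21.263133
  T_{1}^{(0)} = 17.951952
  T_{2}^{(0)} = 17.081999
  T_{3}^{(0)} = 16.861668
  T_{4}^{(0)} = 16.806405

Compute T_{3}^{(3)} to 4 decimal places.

Richardson extrapolation on the trapezoidal column (denominator 4−1=3):
T_{1}^{(1)} = (4·17.951952 − 21.263133) / 3 = 16.848225
T_{2}^{(1)} = 17.081999 + (17.081999 − 17.951952)/3 = 16.792015
T_{3}^{(1)} = (4·16.861668 − 17.081999) / 3 = 16.788224
T_{2}^{(2)} = (16·16.792015 − 16.848225) / 15 = 16.788268
T_{3}^{(2)} = (16·16.788224 − 16.792015) / 15 = 16.787971
T_{3}^{(3)} = 16.787971 + (16.787971 − 16.788268)/63 = 16.787966

16.7880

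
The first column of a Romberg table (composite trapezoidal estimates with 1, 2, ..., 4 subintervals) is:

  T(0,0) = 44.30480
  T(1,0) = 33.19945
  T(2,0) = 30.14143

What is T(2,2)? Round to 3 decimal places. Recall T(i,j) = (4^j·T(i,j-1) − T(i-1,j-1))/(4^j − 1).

Richardson extrapolation on the trapezoidal column (denominator 4−1=3):
T(1,1) = 33.19945 + (33.19945 − 44.30480)/3 = 29.49767
T(2,1) = (4·30.14143 − 33.19945) / 3 = 29.12209
T(2,2) = 29.12209 + (29.12209 − 29.49767)/15 = 29.09705

29.097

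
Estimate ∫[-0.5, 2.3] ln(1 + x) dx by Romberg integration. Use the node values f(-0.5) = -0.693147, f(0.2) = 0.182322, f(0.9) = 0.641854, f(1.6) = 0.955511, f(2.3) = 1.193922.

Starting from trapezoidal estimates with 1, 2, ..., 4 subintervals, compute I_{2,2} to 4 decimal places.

I_{0,0} (trapezoid, 1 panel, h=2.8000): 0.701085
I_{1,0} (trapezoid, 2 panels, h=1.4000): 1.249138
I_{2,0} (trapezoid, 4 panels, h=0.7000): 1.421052
I_{1,1} = 1.249138 + (1.249138 − 0.701085)/3 = 1.431822
I_{2,1} = 1.421052 + (1.421052 − 1.249138)/3 = 1.478357
I_{2,2} = 1.478357 + (1.478357 − 1.431822)/15 = 1.481459

1.4815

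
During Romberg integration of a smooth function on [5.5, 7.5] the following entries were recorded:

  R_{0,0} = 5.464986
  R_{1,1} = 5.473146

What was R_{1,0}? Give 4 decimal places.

From R_{1,1} = (4·R_{1,0} − R_{0,0})/3, solve for R_{1,0}:
4·R_{1,0} = 3·5.473146 + 5.464986 = 21.884424
R_{1,0} = 5.471106

5.4711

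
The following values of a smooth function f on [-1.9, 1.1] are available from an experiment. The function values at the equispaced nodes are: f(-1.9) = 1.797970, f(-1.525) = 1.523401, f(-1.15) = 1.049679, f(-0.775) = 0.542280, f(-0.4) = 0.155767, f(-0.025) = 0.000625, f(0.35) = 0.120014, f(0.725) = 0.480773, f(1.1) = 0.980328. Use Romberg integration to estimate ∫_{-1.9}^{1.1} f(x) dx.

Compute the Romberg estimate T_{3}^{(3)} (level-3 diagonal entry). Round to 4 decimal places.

1.9528

T_{0}^{(0)} (trapezoid, 1 panel, h=3.0000): 4.167447
T_{1}^{(0)} (trapezoid, 2 panels, h=1.5000): 2.317374
T_{2}^{(0)} (trapezoid, 4 panels, h=0.7500): 2.035957
T_{3}^{(0)} (trapezoid, 8 panels, h=0.3750): 1.973133
T_{1}^{(1)} = 2.317374 + (2.317374 − 4.167447)/3 = 1.700683
T_{2}^{(1)} = 2.035957 + (2.035957 − 2.317374)/3 = 1.942151
T_{3}^{(1)} = 1.973133 + (1.973133 − 2.035957)/3 = 1.952192
T_{2}^{(2)} = 1.942151 + (1.942151 − 1.700683)/15 = 1.958249
T_{3}^{(2)} = 1.952192 + (1.952192 − 1.942151)/15 = 1.952861
T_{3}^{(3)} = 1.952861 + (1.952861 − 1.958249)/63 = 1.952775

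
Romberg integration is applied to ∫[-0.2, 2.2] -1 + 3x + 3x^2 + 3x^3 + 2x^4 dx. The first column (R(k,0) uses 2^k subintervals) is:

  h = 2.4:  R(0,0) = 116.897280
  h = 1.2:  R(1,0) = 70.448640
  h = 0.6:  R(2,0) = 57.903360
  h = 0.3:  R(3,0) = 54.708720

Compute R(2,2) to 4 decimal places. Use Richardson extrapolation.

R(1,1) = (4·70.448640 − 116.897280) / 3 = 54.965760
R(2,1) = 57.903360 + (57.903360 − 70.448640)/3 = 53.721600
R(2,2) = 53.721600 + (53.721600 − 54.965760)/15 = 53.638656
(Column j=1 coincides with Simpson's rule on the same nodes.)

53.6387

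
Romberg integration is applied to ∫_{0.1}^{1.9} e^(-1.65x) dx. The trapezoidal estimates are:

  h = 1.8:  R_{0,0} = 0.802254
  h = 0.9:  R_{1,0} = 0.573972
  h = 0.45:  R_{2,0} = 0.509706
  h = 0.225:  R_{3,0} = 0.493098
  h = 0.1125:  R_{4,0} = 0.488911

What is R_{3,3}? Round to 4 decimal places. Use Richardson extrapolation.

Richardson extrapolation on the trapezoidal column (denominator 4−1=3):
R_{1,1} = (4·0.573972 − 0.802254) / 3 = 0.497878
R_{2,1} = 0.509706 + (0.509706 − 0.573972)/3 = 0.488284
R_{3,1} = (4·0.493098 − 0.509706) / 3 = 0.487562
R_{2,2} = 0.488284 + (0.488284 − 0.497878)/15 = 0.487644
R_{3,2} = 0.487562 + (0.487562 − 0.488284)/15 = 0.487514
R_{3,3} = 0.487514 + (0.487514 − 0.487644)/63 = 0.487512

0.4875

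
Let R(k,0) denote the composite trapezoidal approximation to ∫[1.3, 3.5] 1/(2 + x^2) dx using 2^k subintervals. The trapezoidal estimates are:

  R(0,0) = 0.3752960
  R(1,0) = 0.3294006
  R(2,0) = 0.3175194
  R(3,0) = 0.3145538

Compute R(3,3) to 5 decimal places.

0.31357

Richardson extrapolation on the trapezoidal column (denominator 4−1=3):
R(1,1) = (4·0.3294006 − 0.3752960) / 3 = 0.3141021
R(2,1) = 0.3175194 + (0.3175194 − 0.3294006)/3 = 0.3135590
R(3,1) = (4·0.3145538 − 0.3175194) / 3 = 0.3135653
R(2,2) = 0.3135590 + (0.3135590 − 0.3141021)/15 = 0.3135228
R(3,2) = 0.3135653 + (0.3135653 − 0.3135590)/15 = 0.3135657
R(3,3) = (64·0.3135657 − 0.3135228) / 63 = 0.3135664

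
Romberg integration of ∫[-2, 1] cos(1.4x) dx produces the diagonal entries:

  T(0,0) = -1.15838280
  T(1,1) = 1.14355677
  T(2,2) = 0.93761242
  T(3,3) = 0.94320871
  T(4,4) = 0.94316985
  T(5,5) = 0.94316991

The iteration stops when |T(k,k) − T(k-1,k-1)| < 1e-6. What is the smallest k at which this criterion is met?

|T(1,1) − T(0,0)| = 2.30193957 ≥ 1e-6
|T(2,2) − T(1,1)| = 0.20594435 ≥ 1e-6
|T(3,3) − T(2,2)| = 0.00559629 ≥ 1e-6
|T(4,4) − T(3,3)| = 0.00003886 ≥ 1e-6
|T(5,5) − T(4,4)| = 0.00000006 < 1e-6

k = 5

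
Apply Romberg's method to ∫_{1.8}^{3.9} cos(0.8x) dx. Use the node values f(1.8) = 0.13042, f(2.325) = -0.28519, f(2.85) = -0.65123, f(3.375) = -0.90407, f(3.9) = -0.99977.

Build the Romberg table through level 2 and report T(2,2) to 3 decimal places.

T(0,0) (trapezoid, 1 panel, h=2.1000): -0.91282
T(1,0) (trapezoid, 2 panels, h=1.0500): -1.14020
T(2,0) (trapezoid, 4 panels, h=0.5250): -1.19446
T(1,1) = -1.14020 + (-1.14020 − (-0.91282))/3 = -1.21599
T(2,1) = -1.19446 + (-1.19446 − (-1.14020))/3 = -1.21255
T(2,2) = -1.21255 + (-1.21255 − (-1.21599))/15 = -1.21232

-1.212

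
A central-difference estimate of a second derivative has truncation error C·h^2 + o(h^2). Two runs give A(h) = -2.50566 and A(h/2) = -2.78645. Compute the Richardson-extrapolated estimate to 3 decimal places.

The leading error scales as h^2; refining by a factor of 2 reduces it by 2^2 = 4.
Extrapolated value = (4·A(h/2) − A(h)) / (4 − 1)
= (4·(-2.78645) − (-2.50566)) / 3
= -8.64014 / 3 = -2.88005

-2.880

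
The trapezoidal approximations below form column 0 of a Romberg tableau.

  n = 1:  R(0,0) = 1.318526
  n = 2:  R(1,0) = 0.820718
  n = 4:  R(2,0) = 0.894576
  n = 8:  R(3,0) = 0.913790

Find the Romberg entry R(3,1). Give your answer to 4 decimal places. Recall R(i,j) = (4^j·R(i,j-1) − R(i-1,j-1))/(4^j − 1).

R(3,1) = 0.913790 + (0.913790 − 0.894576)/3 = 0.920195
(Column j=1 coincides with Simpson's rule on the same nodes.)

0.9202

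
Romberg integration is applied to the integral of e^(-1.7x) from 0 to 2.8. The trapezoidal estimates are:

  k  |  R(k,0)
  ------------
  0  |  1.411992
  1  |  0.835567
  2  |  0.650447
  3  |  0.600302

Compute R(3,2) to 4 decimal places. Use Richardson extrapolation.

Richardson extrapolation on the trapezoidal column (denominator 4−1=3):
R(2,1) = (4·0.650447 − 0.835567) / 3 = 0.588740
R(3,1) = 0.600302 + (0.600302 − 0.650447)/3 = 0.583587
R(3,2) = 0.583587 + (0.583587 − 0.588740)/15 = 0.583243

0.5832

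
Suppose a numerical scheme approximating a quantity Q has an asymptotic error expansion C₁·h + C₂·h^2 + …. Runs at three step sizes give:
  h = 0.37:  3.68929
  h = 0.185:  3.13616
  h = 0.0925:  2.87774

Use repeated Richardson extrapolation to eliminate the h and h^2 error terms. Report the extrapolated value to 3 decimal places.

2.631

First eliminate the h term (factor 2^1 = 2):
  B₁ = (2·3.13616 − 3.68929)/1 = 2.58303
  B₂ = (2·2.87774 − 3.13616)/1 = 2.61932
Then eliminate the h^2 term (factor 2^2 = 4):
  (4·2.61932 − 2.58303)/3 = 2.63142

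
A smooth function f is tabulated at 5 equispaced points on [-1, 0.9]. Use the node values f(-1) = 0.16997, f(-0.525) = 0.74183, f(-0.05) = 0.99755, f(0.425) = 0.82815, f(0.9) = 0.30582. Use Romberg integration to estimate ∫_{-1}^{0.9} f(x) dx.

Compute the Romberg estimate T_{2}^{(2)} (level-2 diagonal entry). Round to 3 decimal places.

T_{0}^{(0)} (trapezoid, 1 panel, h=1.9000): 0.45200
T_{1}^{(0)} (trapezoid, 2 panels, h=0.9500): 1.17367
T_{2}^{(0)} (trapezoid, 4 panels, h=0.4750): 1.33258
T_{1}^{(1)} = 1.17367 + (1.17367 − 0.45200)/3 = 1.41423
T_{2}^{(1)} = 1.33258 + (1.33258 − 1.17367)/3 = 1.38555
T_{2}^{(2)} = 1.38555 + (1.38555 − 1.41423)/15 = 1.38364

1.384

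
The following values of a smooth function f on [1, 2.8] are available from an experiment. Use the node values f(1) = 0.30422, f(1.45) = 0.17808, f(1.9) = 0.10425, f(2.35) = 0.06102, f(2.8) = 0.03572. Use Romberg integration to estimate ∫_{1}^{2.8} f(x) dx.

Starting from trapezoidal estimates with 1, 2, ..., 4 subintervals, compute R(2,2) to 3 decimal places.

0.226

R(0,0) (trapezoid, 1 panel, h=1.8000): 0.30595
R(1,0) (trapezoid, 2 panels, h=0.9000): 0.24680
R(2,0) (trapezoid, 4 panels, h=0.4500): 0.23099
R(1,1) = 0.24680 + (0.24680 − 0.30595)/3 = 0.22708
R(2,1) = 0.23099 + (0.23099 − 0.24680)/3 = 0.22572
R(2,2) = 0.22572 + (0.22572 − 0.22708)/15 = 0.22563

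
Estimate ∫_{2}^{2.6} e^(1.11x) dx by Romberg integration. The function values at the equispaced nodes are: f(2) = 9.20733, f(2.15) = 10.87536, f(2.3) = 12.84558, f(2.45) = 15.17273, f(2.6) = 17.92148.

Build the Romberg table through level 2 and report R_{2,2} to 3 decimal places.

7.851

R_{0,0} (trapezoid, 1 panel, h=0.6000): 8.13864
R_{1,0} (trapezoid, 2 panels, h=0.3000): 7.92300
R_{2,0} (trapezoid, 4 panels, h=0.1500): 7.86871
R_{1,1} = 7.92300 + (7.92300 − 8.13864)/3 = 7.85112
R_{2,1} = 7.86871 + (7.86871 − 7.92300)/3 = 7.85061
R_{2,2} = 7.85061 + (7.85061 − 7.85112)/15 = 7.85058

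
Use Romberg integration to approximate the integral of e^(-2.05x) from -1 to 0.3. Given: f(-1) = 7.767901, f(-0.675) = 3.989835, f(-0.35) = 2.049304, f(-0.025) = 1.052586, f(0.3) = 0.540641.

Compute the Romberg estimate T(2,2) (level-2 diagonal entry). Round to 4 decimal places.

T(0,0) (trapezoid, 1 panel, h=1.3000): 5.400552
T(1,0) (trapezoid, 2 panels, h=0.6500): 4.032324
T(2,0) (trapezoid, 4 panels, h=0.3250): 3.654949
T(1,1) = 4.032324 + (4.032324 − 5.400552)/3 = 3.576248
T(2,1) = 3.654949 + (3.654949 − 4.032324)/3 = 3.529157
T(2,2) = 3.529157 + (3.529157 − 3.576248)/15 = 3.526018

3.5260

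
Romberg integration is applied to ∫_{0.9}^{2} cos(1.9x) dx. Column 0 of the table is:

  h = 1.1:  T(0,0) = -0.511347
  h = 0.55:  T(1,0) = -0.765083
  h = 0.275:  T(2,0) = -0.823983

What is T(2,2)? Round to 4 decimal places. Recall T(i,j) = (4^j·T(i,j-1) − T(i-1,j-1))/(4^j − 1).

-0.8432

Richardson extrapolation on the trapezoidal column (denominator 4−1=3):
T(1,1) = (4·(-0.765083) − (-0.511347)) / 3 = -0.849662
T(2,1) = -0.823983 + (-0.823983 − (-0.765083))/3 = -0.843616
T(2,2) = -0.843616 + (-0.843616 − (-0.849662))/15 = -0.843213
(Column j=1 coincides with Simpson's rule on the same nodes.)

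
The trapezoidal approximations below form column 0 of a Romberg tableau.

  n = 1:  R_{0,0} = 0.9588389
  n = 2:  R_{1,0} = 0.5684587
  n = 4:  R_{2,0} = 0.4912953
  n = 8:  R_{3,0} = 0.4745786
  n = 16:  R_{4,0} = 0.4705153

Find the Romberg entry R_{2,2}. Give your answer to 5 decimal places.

R_{1,1} = (4·0.5684587 − 0.9588389) / 3 = 0.4383320
R_{2,1} = (4·0.4912953 − 0.5684587) / 3 = 0.4655742
R_{2,2} = 0.4655742 + (0.4655742 − 0.4383320)/15 = 0.4673903
(Column j=1 coincides with Simpson's rule on the same nodes.)

0.46739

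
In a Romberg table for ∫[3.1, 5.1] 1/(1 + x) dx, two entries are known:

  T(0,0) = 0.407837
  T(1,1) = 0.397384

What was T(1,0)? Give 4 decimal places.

0.4000

From T(1,1) = (4·T(1,0) − T(0,0))/3, solve for T(1,0):
4·T(1,0) = 3·0.397384 + 0.407837 = 1.599989
T(1,0) = 0.399997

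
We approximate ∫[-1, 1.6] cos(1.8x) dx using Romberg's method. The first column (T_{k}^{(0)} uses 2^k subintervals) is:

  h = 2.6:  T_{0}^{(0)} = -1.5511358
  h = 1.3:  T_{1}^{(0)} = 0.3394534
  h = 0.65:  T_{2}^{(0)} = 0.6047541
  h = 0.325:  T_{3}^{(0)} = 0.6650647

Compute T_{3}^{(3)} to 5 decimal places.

0.68479

Richardson extrapolation on the trapezoidal column (denominator 4−1=3):
T_{1}^{(1)} = 0.3394534 + (0.3394534 − (-1.5511358))/3 = 0.9696498
T_{2}^{(1)} = (4·0.6047541 − 0.3394534) / 3 = 0.6931877
T_{3}^{(1)} = 0.6650647 + (0.6650647 − 0.6047541)/3 = 0.6851682
T_{2}^{(2)} = 0.6931877 + (0.6931877 − 0.9696498)/15 = 0.6747569
T_{3}^{(2)} = 0.6851682 + (0.6851682 − 0.6931877)/15 = 0.6846336
T_{3}^{(3)} = 0.6846336 + (0.6846336 − 0.6747569)/63 = 0.6847904
(Column j=1 coincides with Simpson's rule on the same nodes.)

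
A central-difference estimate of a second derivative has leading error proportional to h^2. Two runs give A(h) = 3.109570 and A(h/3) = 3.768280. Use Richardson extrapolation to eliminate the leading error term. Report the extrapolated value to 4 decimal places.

The leading error scales as h^2; refining by a factor of 3 reduces it by 3^2 = 9.
Extrapolated value = (9·A(h/3) − A(h)) / (9 − 1)
= (9·3.768280 − 3.109570) / 8
= 30.804950 / 8 = 3.850619

3.8506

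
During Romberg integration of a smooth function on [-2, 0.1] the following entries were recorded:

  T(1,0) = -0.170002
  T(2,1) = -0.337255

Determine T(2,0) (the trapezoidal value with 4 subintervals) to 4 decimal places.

From T(2,1) = (4·T(2,0) − T(1,0))/3, solve for T(2,0):
4·T(2,0) = 3·(-0.337255) + (-0.170002) = -1.181767
T(2,0) = -0.295442

-0.2954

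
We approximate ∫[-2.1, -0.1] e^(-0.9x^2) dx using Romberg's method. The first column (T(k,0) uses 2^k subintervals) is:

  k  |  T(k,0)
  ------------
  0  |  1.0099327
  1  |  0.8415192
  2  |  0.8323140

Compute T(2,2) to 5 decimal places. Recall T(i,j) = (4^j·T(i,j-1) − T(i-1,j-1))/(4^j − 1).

0.83217

T(1,1) = 0.8415192 + (0.8415192 − 1.0099327)/3 = 0.7853814
T(2,1) = (4·0.8323140 − 0.8415192) / 3 = 0.8292456
T(2,2) = 0.8292456 + (0.8292456 − 0.7853814)/15 = 0.8321699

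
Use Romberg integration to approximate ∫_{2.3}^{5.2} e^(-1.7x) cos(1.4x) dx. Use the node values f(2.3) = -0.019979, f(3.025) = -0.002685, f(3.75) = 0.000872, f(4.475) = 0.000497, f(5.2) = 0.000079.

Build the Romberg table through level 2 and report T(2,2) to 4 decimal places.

T(0,0) (trapezoid, 1 panel, h=2.9000): -0.028855
T(1,0) (trapezoid, 2 panels, h=1.4500): -0.013163
T(2,0) (trapezoid, 4 panels, h=0.7250): -0.008168
T(1,1) = -0.013163 + (-0.013163 − (-0.028855))/3 = -0.007932
T(2,1) = -0.008168 + (-0.008168 − (-0.013163))/3 = -0.006503
T(2,2) = -0.006503 + (-0.006503 − (-0.007932))/15 = -0.006408

-0.0064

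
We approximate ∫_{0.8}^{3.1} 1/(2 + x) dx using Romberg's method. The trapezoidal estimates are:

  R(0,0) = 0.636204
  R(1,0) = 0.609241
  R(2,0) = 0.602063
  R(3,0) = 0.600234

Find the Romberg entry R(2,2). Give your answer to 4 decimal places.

0.5996

R(1,1) = (4·0.609241 − 0.636204) / 3 = 0.600253
R(2,1) = (4·0.602063 − 0.609241) / 3 = 0.599670
R(2,2) = (16·0.599670 − 0.600253) / 15 = 0.599631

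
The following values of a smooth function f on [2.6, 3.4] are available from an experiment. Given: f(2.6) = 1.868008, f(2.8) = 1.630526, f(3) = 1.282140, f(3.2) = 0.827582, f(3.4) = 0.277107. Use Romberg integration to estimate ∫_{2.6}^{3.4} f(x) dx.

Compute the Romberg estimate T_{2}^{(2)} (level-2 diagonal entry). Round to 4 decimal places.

0.9694

T_{0}^{(0)} (trapezoid, 1 panel, h=0.8000): 0.858046
T_{1}^{(0)} (trapezoid, 2 panels, h=0.4000): 0.941879
T_{2}^{(0)} (trapezoid, 4 panels, h=0.2000): 0.962561
T_{1}^{(1)} = 0.941879 + (0.941879 − 0.858046)/3 = 0.969823
T_{2}^{(1)} = 0.962561 + (0.962561 − 0.941879)/3 = 0.969455
T_{2}^{(2)} = 0.969455 + (0.969455 − 0.969823)/15 = 0.969430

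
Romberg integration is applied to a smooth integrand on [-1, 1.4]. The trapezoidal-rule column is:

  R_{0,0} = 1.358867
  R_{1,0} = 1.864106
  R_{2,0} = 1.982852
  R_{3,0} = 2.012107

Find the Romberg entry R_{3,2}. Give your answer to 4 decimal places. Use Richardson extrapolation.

Richardson extrapolation on the trapezoidal column (denominator 4−1=3):
R_{2,1} = (4·1.982852 − 1.864106) / 3 = 2.022434
R_{3,1} = 2.012107 + (2.012107 − 1.982852)/3 = 2.021859
R_{3,2} = (16·2.021859 − 2.022434) / 15 = 2.021821

2.0218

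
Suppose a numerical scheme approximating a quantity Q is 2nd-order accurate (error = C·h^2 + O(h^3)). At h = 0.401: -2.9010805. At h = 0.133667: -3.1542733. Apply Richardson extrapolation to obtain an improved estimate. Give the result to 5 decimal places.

-3.18592

Extrapolated value = (9·A(h/3) − A(h)) / (9 − 1)
= (9·(-3.1542733) − (-2.9010805)) / 8
= -25.4873792 / 8 = -3.1859224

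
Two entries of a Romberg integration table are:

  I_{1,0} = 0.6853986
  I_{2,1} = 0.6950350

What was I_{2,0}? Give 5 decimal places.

From I_{2,1} = (4·I_{2,0} − I_{1,0})/3, solve for I_{2,0}:
4·I_{2,0} = 3·0.6950350 + 0.6853986 = 2.7705036
I_{2,0} = 0.6926259

0.69263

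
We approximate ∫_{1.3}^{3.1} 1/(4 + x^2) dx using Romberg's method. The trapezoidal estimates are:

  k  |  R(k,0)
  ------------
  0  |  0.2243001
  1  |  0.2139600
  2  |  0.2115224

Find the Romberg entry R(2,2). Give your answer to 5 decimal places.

Richardson extrapolation on the trapezoidal column (denominator 4−1=3):
R(1,1) = 0.2139600 + (0.2139600 − 0.2243001)/3 = 0.2105133
R(2,1) = 0.2115224 + (0.2115224 − 0.2139600)/3 = 0.2107099
R(2,2) = 0.2107099 + (0.2107099 − 0.2105133)/15 = 0.2107230

0.21072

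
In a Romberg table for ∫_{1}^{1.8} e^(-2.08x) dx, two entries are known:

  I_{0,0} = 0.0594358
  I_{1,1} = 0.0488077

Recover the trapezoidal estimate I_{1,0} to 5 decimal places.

0.05146

From I_{1,1} = (4·I_{1,0} − I_{0,0})/3, solve for I_{1,0}:
4·I_{1,0} = 3·0.0488077 + 0.0594358 = 0.2058589
I_{1,0} = 0.0514647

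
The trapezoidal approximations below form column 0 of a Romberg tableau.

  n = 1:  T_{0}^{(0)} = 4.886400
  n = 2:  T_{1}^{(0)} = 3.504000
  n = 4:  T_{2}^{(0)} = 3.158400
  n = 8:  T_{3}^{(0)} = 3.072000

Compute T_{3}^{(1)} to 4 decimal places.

Richardson extrapolation on the trapezoidal column (denominator 4−1=3):
T_{3}^{(1)} = 3.072000 + (3.072000 − 3.158400)/3 = 3.043200

3.0432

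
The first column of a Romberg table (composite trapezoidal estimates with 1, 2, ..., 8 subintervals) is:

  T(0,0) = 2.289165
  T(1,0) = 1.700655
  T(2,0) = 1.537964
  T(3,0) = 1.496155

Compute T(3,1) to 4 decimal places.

1.4822

Richardson extrapolation on the trapezoidal column (denominator 4−1=3):
T(3,1) = 1.496155 + (1.496155 − 1.537964)/3 = 1.482219
(Column j=1 coincides with Simpson's rule on the same nodes.)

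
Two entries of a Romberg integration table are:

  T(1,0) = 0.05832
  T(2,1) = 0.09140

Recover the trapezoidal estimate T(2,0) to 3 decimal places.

0.083

From T(2,1) = (4·T(2,0) − T(1,0))/3, solve for T(2,0):
4·T(2,0) = 3·0.09140 + 0.05832 = 0.33252
T(2,0) = 0.08313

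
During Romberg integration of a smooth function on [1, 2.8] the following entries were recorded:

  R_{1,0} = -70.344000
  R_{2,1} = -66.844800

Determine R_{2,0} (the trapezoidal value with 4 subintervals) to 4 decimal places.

From R_{2,1} = (4·R_{2,0} − R_{1,0})/3, solve for R_{2,0}:
4·R_{2,0} = 3·(-66.844800) + (-70.344000) = -270.878400
R_{2,0} = -67.719600

-67.7196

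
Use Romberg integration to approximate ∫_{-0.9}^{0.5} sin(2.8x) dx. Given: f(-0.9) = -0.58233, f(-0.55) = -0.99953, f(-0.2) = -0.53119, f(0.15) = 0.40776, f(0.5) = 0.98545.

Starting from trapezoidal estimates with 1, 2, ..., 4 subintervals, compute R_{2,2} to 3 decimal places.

-0.350

R_{0,0} (trapezoid, 1 panel, h=1.4000): 0.28218
R_{1,0} (trapezoid, 2 panels, h=0.7000): -0.23074
R_{2,0} (trapezoid, 4 panels, h=0.3500): -0.32249
R_{1,1} = -0.23074 + (-0.23074 − 0.28218)/3 = -0.40171
R_{2,1} = -0.32249 + (-0.32249 − (-0.23074))/3 = -0.35307
R_{2,2} = -0.35307 + (-0.35307 − (-0.40171))/15 = -0.34983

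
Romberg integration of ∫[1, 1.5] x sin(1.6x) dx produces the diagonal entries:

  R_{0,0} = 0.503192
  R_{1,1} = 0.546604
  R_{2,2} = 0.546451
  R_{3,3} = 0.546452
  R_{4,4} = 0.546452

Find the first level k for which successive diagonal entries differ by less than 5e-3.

|R_{1,1} − R_{0,0}| = 0.043412 ≥ 5e-3
|R_{2,2} − R_{1,1}| = 0.000153 < 5e-3

k = 2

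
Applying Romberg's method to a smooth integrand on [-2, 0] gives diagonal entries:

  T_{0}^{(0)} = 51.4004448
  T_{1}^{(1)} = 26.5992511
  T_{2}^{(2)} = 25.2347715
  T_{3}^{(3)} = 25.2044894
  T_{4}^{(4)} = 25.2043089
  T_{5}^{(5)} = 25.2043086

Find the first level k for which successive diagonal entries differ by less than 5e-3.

|T_{1}^{(1)} − T_{0}^{(0)}| = 24.8011937 ≥ 5e-3
|T_{2}^{(2)} − T_{1}^{(1)}| = 1.3644796 ≥ 5e-3
|T_{3}^{(3)} − T_{2}^{(2)}| = 0.0302821 ≥ 5e-3
|T_{4}^{(4)} − T_{3}^{(3)}| = 0.0001805 < 5e-3

k = 4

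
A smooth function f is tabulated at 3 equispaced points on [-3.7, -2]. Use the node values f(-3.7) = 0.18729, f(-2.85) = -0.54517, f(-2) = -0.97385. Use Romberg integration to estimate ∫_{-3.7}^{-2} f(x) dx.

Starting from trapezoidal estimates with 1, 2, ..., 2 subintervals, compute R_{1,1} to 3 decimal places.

-0.841

R_{0,0} (trapezoid, 1 panel, h=1.7000): -0.66858
R_{1,0} (trapezoid, 2 panels, h=0.8500): -0.79768
R_{1,1} = -0.79768 + (-0.79768 − (-0.66858))/3 = -0.84071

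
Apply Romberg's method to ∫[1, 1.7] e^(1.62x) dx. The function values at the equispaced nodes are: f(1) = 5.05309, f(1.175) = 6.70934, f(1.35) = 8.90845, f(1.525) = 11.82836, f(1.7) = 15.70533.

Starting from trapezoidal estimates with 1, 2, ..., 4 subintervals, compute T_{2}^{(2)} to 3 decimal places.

6.575

T_{0}^{(0)} (trapezoid, 1 panel, h=0.7000): 7.26545
T_{1}^{(0)} (trapezoid, 2 panels, h=0.3500): 6.75068
T_{2}^{(0)} (trapezoid, 4 panels, h=0.1750): 6.61944
T_{1}^{(1)} = 6.75068 + (6.75068 − 7.26545)/3 = 6.57909
T_{2}^{(1)} = 6.61944 + (6.61944 − 6.75068)/3 = 6.57569
T_{2}^{(2)} = 6.57569 + (6.57569 − 6.57909)/15 = 6.57546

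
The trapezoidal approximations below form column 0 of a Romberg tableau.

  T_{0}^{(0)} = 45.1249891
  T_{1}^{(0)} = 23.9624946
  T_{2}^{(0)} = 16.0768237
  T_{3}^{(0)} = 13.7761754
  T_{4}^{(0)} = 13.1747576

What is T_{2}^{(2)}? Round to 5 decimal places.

13.21760

Richardson extrapolation on the trapezoidal column (denominator 4−1=3):
T_{1}^{(1)} = 23.9624946 + (23.9624946 − 45.1249891)/3 = 16.9083298
T_{2}^{(1)} = (4·16.0768237 − 23.9624946) / 3 = 13.4482667
T_{2}^{(2)} = (16·13.4482667 − 16.9083298) / 15 = 13.2175958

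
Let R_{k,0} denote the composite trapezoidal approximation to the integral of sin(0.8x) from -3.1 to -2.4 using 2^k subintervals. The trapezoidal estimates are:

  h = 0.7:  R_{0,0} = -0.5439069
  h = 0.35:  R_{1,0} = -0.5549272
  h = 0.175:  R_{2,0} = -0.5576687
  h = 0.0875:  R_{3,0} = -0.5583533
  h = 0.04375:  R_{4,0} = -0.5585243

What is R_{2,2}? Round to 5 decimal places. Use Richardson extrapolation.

R_{1,1} = (4·(-0.5549272) − (-0.5439069)) / 3 = -0.5586006
R_{2,1} = -0.5576687 + (-0.5576687 − (-0.5549272))/3 = -0.5585825
R_{2,2} = (16·(-0.5585825) − (-0.5586006)) / 15 = -0.5585813

-0.55858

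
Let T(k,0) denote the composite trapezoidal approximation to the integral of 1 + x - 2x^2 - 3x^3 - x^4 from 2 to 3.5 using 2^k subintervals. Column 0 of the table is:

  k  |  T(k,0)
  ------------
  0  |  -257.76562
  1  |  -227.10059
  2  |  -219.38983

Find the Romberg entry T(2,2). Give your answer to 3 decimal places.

-216.816

Richardson extrapolation on the trapezoidal column (denominator 4−1=3):
T(1,1) = (4·(-227.10059) − (-257.76562)) / 3 = -216.87891
T(2,1) = (4·(-219.38983) − (-227.10059)) / 3 = -216.81958
T(2,2) = (16·(-216.81958) − (-216.87891)) / 15 = -216.81562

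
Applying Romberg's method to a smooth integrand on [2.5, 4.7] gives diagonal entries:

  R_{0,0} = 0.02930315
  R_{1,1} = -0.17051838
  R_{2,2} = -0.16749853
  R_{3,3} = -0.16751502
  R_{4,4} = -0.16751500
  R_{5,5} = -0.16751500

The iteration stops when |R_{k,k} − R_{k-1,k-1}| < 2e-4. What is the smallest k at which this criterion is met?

|R_{1,1} − R_{0,0}| = 0.19982153 ≥ 2e-4
|R_{2,2} − R_{1,1}| = 0.00301985 ≥ 2e-4
|R_{3,3} − R_{2,2}| = 0.00001649 < 2e-4

k = 3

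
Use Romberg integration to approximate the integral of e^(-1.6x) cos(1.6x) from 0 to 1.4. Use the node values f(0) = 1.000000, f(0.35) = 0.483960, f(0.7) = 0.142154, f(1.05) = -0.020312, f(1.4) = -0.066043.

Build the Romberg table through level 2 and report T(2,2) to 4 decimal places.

0.3590

T(0,0) (trapezoid, 1 panel, h=1.4000): 0.653770
T(1,0) (trapezoid, 2 panels, h=0.7000): 0.426393
T(2,0) (trapezoid, 4 panels, h=0.3500): 0.375473
T(1,1) = 0.426393 + (0.426393 − 0.653770)/3 = 0.350601
T(2,1) = 0.375473 + (0.375473 − 0.426393)/3 = 0.358500
T(2,2) = 0.358500 + (0.358500 − 0.350601)/15 = 0.359027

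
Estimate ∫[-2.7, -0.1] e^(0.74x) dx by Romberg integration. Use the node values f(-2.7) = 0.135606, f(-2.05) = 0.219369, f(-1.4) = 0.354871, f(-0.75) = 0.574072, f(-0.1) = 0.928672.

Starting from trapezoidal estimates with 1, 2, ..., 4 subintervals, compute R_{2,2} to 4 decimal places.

R_{0,0} (trapezoid, 1 panel, h=2.6000): 1.383561
R_{1,0} (trapezoid, 2 panels, h=1.3000): 1.153113
R_{2,0} (trapezoid, 4 panels, h=0.6500): 1.092293
R_{1,1} = 1.153113 + (1.153113 − 1.383561)/3 = 1.076297
R_{2,1} = 1.092293 + (1.092293 − 1.153113)/3 = 1.072020
R_{2,2} = 1.072020 + (1.072020 − 1.076297)/15 = 1.071735

1.0717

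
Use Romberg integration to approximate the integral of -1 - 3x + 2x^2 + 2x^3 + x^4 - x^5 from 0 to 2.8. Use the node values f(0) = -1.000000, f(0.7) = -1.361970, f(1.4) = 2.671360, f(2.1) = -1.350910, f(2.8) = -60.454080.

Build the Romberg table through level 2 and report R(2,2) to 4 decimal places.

R(0,0) (trapezoid, 1 panel, h=2.8000): -86.035712
R(1,0) (trapezoid, 2 panels, h=1.4000): -39.277952
R(2,0) (trapezoid, 4 panels, h=0.7000): -21.537992
R(1,1) = -39.277952 + (-39.277952 − (-86.035712))/3 = -23.692032
R(2,1) = -21.537992 + (-21.537992 − (-39.277952))/3 = -15.624672
R(2,2) = -15.624672 + (-15.624672 − (-23.692032))/15 = -15.086848

-15.0868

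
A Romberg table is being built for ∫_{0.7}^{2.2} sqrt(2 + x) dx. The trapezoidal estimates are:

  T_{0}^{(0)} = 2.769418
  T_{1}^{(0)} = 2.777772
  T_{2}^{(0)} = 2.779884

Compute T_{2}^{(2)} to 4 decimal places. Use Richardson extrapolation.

2.7806

Richardson extrapolation on the trapezoidal column (denominator 4−1=3):
T_{1}^{(1)} = 2.777772 + (2.777772 − 2.769418)/3 = 2.780557
T_{2}^{(1)} = (4·2.779884 − 2.777772) / 3 = 2.780588
T_{2}^{(2)} = 2.780588 + (2.780588 − 2.780557)/15 = 2.780590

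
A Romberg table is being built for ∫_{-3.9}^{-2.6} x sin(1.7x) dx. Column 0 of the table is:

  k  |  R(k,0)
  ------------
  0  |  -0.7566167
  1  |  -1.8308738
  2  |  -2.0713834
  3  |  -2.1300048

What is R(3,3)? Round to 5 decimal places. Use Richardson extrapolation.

R(1,1) = (4·(-1.8308738) − (-0.7566167)) / 3 = -2.1889595
R(2,1) = -2.0713834 + (-2.0713834 − (-1.8308738))/3 = -2.1515533
R(3,1) = (4·(-2.1300048) − (-2.0713834)) / 3 = -2.1495453
R(2,2) = (16·(-2.1515533) − (-2.1889595)) / 15 = -2.1490596
R(3,2) = (16·(-2.1495453) − (-2.1515533)) / 15 = -2.1494114
R(3,3) = (64·(-2.1494114) − (-2.1490596)) / 63 = -2.1494170
(Column j=1 coincides with Simpson's rule on the same nodes.)

-2.14942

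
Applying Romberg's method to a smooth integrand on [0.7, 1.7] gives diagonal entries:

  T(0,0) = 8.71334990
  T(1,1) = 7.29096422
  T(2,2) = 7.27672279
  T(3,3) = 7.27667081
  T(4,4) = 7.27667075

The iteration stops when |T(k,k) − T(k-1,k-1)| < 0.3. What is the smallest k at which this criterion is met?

|T(1,1) − T(0,0)| = 1.42238568 ≥ 0.3
|T(2,2) − T(1,1)| = 0.01424143 < 0.3

k = 2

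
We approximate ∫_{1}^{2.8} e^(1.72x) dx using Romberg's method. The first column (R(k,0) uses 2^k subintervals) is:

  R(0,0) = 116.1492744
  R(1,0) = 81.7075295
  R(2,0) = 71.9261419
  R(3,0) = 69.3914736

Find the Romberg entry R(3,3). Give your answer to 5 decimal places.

Richardson extrapolation on the trapezoidal column (denominator 4−1=3):
R(1,1) = (4·81.7075295 − 116.1492744) / 3 = 70.2269479
R(2,1) = (4·71.9261419 − 81.7075295) / 3 = 68.6656794
R(3,1) = 69.3914736 + (69.3914736 − 71.9261419)/3 = 68.5465842
R(2,2) = (16·68.6656794 − 70.2269479) / 15 = 68.5615948
R(3,2) = 68.5465842 + (68.5465842 − 68.6656794)/15 = 68.5386445
R(3,3) = 68.5386445 + (68.5386445 − 68.5615948)/63 = 68.5382802
(Column j=1 coincides with Simpson's rule on the same nodes.)

68.53828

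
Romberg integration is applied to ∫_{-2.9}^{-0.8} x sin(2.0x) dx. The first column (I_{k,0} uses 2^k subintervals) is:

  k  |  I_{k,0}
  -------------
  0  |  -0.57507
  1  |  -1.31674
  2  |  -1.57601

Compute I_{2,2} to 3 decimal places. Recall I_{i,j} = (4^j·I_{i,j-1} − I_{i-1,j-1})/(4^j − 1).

-1.669

I_{1,1} = -1.31674 + (-1.31674 − (-0.57507))/3 = -1.56396
I_{2,1} = -1.57601 + (-1.57601 − (-1.31674))/3 = -1.66243
I_{2,2} = -1.66243 + (-1.66243 − (-1.56396))/15 = -1.66899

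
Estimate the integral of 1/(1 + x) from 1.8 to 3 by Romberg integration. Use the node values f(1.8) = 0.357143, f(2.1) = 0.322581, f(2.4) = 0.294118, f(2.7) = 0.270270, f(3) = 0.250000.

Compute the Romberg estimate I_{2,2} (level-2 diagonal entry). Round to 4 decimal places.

I_{0,0} (trapezoid, 1 panel, h=1.2000): 0.364286
I_{1,0} (trapezoid, 2 panels, h=0.6000): 0.358614
I_{2,0} (trapezoid, 4 panels, h=0.3000): 0.357162
I_{1,1} = 0.358614 + (0.358614 − 0.364286)/3 = 0.356723
I_{2,1} = 0.357162 + (0.357162 − 0.358614)/3 = 0.356678
I_{2,2} = 0.356678 + (0.356678 − 0.356723)/15 = 0.356675

0.3567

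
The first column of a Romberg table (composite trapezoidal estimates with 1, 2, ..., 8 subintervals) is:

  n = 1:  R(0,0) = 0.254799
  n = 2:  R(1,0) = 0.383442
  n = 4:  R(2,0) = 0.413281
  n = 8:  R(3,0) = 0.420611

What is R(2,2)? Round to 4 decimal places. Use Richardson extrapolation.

0.4230

Richardson extrapolation on the trapezoidal column (denominator 4−1=3):
R(1,1) = (4·0.383442 − 0.254799) / 3 = 0.426323
R(2,1) = 0.413281 + (0.413281 − 0.383442)/3 = 0.423227
R(2,2) = 0.423227 + (0.423227 − 0.426323)/15 = 0.423021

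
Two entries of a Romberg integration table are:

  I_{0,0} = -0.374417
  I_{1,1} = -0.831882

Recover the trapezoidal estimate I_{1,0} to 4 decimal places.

-0.7175

From I_{1,1} = (4·I_{1,0} − I_{0,0})/3, solve for I_{1,0}:
4·I_{1,0} = 3·(-0.831882) + (-0.374417) = -2.870063
I_{1,0} = -0.717516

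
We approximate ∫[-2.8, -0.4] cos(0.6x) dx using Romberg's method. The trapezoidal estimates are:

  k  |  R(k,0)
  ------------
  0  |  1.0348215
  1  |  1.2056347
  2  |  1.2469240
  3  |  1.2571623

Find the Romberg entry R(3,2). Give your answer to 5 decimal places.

Richardson extrapolation on the trapezoidal column (denominator 4−1=3):
R(2,1) = 1.2469240 + (1.2469240 − 1.2056347)/3 = 1.2606871
R(3,1) = (4·1.2571623 − 1.2469240) / 3 = 1.2605751
R(3,2) = 1.2605751 + (1.2605751 − 1.2606871)/15 = 1.2605676

1.26057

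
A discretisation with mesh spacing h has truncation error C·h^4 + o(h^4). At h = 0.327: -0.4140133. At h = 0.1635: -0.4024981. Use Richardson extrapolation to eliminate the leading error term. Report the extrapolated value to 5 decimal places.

-0.40173

Extrapolated value = (16·A(h/2) − A(h)) / (16 − 1)
= (16·(-0.4024981) − (-0.4140133)) / 15
= -6.0259563 / 15 = -0.4017304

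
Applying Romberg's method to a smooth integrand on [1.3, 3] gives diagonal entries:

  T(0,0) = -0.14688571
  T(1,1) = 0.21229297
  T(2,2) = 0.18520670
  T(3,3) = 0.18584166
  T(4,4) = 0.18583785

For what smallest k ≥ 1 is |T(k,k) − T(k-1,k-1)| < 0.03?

|T(1,1) − T(0,0)| = 0.35917868 ≥ 0.03
|T(2,2) − T(1,1)| = 0.02708627 < 0.03

k = 2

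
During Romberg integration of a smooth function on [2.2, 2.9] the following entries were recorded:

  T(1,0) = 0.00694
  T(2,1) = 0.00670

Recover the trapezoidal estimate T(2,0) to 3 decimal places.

From T(2,1) = (4·T(2,0) − T(1,0))/3, solve for T(2,0):
4·T(2,0) = 3·0.00670 + 0.00694 = 0.02704
T(2,0) = 0.00676

0.007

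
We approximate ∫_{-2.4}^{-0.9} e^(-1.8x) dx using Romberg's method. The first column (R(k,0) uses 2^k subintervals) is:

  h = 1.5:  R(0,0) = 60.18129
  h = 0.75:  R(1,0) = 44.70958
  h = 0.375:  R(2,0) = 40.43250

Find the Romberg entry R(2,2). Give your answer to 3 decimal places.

R(1,1) = 44.70958 + (44.70958 − 60.18129)/3 = 39.55234
R(2,1) = (4·40.43250 − 44.70958) / 3 = 39.00681
R(2,2) = 39.00681 + (39.00681 − 39.55234)/15 = 38.97044

38.970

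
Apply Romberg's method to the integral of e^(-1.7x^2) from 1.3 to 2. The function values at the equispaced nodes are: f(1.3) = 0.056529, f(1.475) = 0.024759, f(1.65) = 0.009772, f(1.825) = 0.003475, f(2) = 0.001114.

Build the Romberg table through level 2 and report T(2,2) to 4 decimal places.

T(0,0) (trapezoid, 1 panel, h=0.7000): 0.020175
T(1,0) (trapezoid, 2 panels, h=0.3500): 0.013508
T(2,0) (trapezoid, 4 panels, h=0.1750): 0.011695
T(1,1) = 0.013508 + (0.013508 − 0.020175)/3 = 0.011286
T(2,1) = 0.011695 + (0.011695 − 0.013508)/3 = 0.011091
T(2,2) = 0.011091 + (0.011091 − 0.011286)/15 = 0.011078

0.0111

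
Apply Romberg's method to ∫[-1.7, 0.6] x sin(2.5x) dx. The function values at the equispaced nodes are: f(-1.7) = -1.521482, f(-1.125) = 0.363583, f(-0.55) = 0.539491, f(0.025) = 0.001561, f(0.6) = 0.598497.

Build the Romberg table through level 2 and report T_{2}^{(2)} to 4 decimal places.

0.2989

T_{0}^{(0)} (trapezoid, 1 panel, h=2.3000): -1.061433
T_{1}^{(0)} (trapezoid, 2 panels, h=1.1500): 0.089698
T_{2}^{(0)} (trapezoid, 4 panels, h=0.5750): 0.254807
T_{1}^{(1)} = 0.089698 + (0.089698 − (-1.061433))/3 = 0.473408
T_{2}^{(1)} = 0.254807 + (0.254807 − 0.089698)/3 = 0.309843
T_{2}^{(2)} = 0.309843 + (0.309843 − 0.473408)/15 = 0.298939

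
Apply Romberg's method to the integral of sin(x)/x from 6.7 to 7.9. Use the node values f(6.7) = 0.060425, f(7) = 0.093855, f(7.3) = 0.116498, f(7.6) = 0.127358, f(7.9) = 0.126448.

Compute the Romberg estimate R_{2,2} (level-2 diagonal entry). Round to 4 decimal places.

R_{0,0} (trapezoid, 1 panel, h=1.2000): 0.112124
R_{1,0} (trapezoid, 2 panels, h=0.6000): 0.125961
R_{2,0} (trapezoid, 4 panels, h=0.3000): 0.129344
R_{1,1} = 0.125961 + (0.125961 − 0.112124)/3 = 0.130573
R_{2,1} = 0.129344 + (0.129344 − 0.125961)/3 = 0.130472
R_{2,2} = 0.130472 + (0.130472 − 0.130573)/15 = 0.130465

0.1305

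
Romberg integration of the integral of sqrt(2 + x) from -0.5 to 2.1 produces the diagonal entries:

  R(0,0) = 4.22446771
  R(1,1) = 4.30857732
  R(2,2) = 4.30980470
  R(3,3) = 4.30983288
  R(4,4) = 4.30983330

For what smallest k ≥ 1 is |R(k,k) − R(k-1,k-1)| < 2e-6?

|R(1,1) − R(0,0)| = 0.08410961 ≥ 2e-6
|R(2,2) − R(1,1)| = 0.00122738 ≥ 2e-6
|R(3,3) − R(2,2)| = 0.00002818 ≥ 2e-6
|R(4,4) − R(3,3)| = 0.00000042 < 2e-6

k = 4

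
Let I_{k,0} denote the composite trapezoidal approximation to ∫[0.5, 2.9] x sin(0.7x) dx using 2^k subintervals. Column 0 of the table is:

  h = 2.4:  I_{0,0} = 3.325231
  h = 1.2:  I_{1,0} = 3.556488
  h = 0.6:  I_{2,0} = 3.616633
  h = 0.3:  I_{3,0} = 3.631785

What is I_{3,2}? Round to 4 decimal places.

3.6368

I_{2,1} = (4·3.616633 − 3.556488) / 3 = 3.636681
I_{3,1} = 3.631785 + (3.631785 − 3.616633)/3 = 3.636836
I_{3,2} = 3.636836 + (3.636836 − 3.636681)/15 = 3.636846
(Column j=1 coincides with Simpson's rule on the same nodes.)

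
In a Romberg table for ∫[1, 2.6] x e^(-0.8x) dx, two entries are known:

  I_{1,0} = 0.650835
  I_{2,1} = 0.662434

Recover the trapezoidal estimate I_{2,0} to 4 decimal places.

From I_{2,1} = (4·I_{2,0} − I_{1,0})/3, solve for I_{2,0}:
4·I_{2,0} = 3·0.662434 + 0.650835 = 2.638137
I_{2,0} = 0.659534

0.6595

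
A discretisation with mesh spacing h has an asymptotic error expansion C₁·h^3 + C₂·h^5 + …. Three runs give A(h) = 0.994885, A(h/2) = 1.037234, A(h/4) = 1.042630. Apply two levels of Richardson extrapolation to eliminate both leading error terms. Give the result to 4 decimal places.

First eliminate the h^3 term (factor 2^3 = 8):
  B₁ = (8·1.037234 − 0.994885)/7 = 1.043284
  B₂ = (8·1.042630 − 1.037234)/7 = 1.043401
Then eliminate the h^5 term (factor 2^5 = 32):
  (32·1.043401 − 1.043284)/31 = 1.043405

1.0434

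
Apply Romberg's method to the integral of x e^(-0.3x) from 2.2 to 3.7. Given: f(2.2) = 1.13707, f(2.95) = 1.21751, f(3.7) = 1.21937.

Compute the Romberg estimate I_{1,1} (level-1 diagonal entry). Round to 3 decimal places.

1.807

I_{0,0} (trapezoid, 1 panel, h=1.5000): 1.76733
I_{1,0} (trapezoid, 2 panels, h=0.7500): 1.79680
I_{1,1} = 1.79680 + (1.79680 − 1.76733)/3 = 1.80662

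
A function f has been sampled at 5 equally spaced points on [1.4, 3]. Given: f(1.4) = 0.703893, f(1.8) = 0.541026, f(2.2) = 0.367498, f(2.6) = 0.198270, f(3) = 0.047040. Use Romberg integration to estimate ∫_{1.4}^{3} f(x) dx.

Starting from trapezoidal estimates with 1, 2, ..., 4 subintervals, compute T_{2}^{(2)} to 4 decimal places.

0.5924

T_{0}^{(0)} (trapezoid, 1 panel, h=1.6000): 0.600746
T_{1}^{(0)} (trapezoid, 2 panels, h=0.8000): 0.594372
T_{2}^{(0)} (trapezoid, 4 panels, h=0.4000): 0.592904
T_{1}^{(1)} = 0.594372 + (0.594372 − 0.600746)/3 = 0.592247
T_{2}^{(1)} = 0.592904 + (0.592904 − 0.594372)/3 = 0.592415
T_{2}^{(2)} = 0.592415 + (0.592415 − 0.592247)/15 = 0.592426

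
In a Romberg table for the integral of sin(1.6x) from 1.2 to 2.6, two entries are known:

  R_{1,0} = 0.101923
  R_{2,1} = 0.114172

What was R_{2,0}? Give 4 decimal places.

From R_{2,1} = (4·R_{2,0} − R_{1,0})/3, solve for R_{2,0}:
4·R_{2,0} = 3·0.114172 + 0.101923 = 0.444439
R_{2,0} = 0.111110

0.1111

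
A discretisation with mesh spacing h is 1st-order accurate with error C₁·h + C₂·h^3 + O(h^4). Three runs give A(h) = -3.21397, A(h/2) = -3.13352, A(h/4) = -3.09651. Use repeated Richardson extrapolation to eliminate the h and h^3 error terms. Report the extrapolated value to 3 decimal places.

-3.060

First eliminate the h term (factor 2^1 = 2):
  B₁ = (2·(-3.13352) − (-3.21397))/1 = -3.05307
  B₂ = (2·(-3.09651) − (-3.13352))/1 = -3.05950
Then eliminate the h^3 term (factor 2^3 = 8):
  (8·(-3.05950) − (-3.05307))/7 = -3.06042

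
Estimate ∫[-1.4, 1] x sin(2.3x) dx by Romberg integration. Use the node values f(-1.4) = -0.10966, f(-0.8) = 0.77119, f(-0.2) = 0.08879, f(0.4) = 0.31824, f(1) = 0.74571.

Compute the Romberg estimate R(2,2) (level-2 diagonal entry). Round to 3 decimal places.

1.077

R(0,0) (trapezoid, 1 panel, h=2.4000): 0.76326
R(1,0) (trapezoid, 2 panels, h=1.2000): 0.48818
R(2,0) (trapezoid, 4 panels, h=0.6000): 0.89775
R(1,1) = 0.48818 + (0.48818 − 0.76326)/3 = 0.39649
R(2,1) = 0.89775 + (0.89775 − 0.48818)/3 = 1.03427
R(2,2) = 1.03427 + (1.03427 − 0.39649)/15 = 1.07679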